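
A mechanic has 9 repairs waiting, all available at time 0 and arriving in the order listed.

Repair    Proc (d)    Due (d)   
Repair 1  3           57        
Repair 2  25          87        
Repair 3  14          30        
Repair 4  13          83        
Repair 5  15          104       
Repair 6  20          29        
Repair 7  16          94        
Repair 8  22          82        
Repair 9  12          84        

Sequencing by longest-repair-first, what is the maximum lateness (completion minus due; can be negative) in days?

83

LPT (decreasing processing time): Repair 2 Repair 8 Repair 6 Repair 7 Repair 5 Repair 3 Repair 4 Repair 9 Repair 1.
Repair 2: 0→25, due 87, lateness -62
Repair 8: 25→47, due 82, lateness -35
Repair 6: 47→67, due 29, lateness 38
Repair 7: 67→83, due 94, lateness -11
Repair 5: 83→98, due 104, lateness -6
Repair 3: 98→112, due 30, lateness 82
Repair 4: 112→125, due 83, lateness 42
Repair 9: 125→137, due 84, lateness 53
Repair 1: 137→140, due 57, lateness 83
Maximum = 83.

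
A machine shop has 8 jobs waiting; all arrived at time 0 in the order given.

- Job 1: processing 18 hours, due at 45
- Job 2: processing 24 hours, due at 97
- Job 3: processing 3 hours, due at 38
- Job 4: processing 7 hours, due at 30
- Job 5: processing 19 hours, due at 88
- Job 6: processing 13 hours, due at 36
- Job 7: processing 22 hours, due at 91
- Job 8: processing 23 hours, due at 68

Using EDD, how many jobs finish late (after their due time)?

2

EDD (increasing due date): Job 4 Job 6 Job 3 Job 1 Job 8 Job 5 Job 7 Job 2.
Job 4: 0→7, due 30, tardiness 0
Job 6: 7→20, due 36, tardiness 0
Job 3: 20→23, due 38, tardiness 0
Job 1: 23→41, due 45, tardiness 0
Job 8: 41→64, due 68, tardiness 0
Job 5: 64→83, due 88, tardiness 0
Job 7: 83→105, due 91, tardiness 14
Job 2: 105→129, due 97, tardiness 32
Late jobs: 2.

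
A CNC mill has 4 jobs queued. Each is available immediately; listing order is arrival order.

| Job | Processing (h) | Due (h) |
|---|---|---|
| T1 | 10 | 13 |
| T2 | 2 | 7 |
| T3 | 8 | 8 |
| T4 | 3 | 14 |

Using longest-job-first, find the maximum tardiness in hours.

16

LPT (decreasing processing time): T1 T3 T4 T2.
T1: 0→10, due 13, tardiness 0
T3: 10→18, due 8, tardiness 10
T4: 18→21, due 14, tardiness 7
T2: 21→23, due 7, tardiness 16
Maximum = 16.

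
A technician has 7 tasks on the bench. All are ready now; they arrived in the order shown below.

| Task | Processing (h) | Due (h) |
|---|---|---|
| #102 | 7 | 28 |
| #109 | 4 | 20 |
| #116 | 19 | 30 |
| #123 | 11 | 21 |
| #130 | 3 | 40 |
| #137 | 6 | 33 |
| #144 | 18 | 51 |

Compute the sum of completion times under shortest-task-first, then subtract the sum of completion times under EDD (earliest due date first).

-56

SPT (increasing processing time): #130 #109 #137 #102 #123 #144 #116.
#130: 0→3
#109: 3→7
#137: 7→13
#102: 13→20
#123: 20→31
#144: 31→49
#116: 49→68
Sum = 3+7+13+20+31+49+68 = 191.
EDD (increasing due date): #109 #123 #102 #116 #137 #130 #144.
#109: 0→4
#123: 4→15
#102: 15→22
#116: 22→41
#137: 41→47
#130: 47→50
#144: 50→68
Sum = 4+15+22+41+47+50+68 = 247.
Difference = 191 − 247 = -56.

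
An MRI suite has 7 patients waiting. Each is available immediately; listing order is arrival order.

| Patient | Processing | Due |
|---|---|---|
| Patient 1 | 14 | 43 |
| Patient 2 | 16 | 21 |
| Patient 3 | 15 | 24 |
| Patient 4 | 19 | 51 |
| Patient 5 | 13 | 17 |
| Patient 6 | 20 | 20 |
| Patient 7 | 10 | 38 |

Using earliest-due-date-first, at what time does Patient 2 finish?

EDD (increasing due date): Patient 5 Patient 6 Patient 2 Patient 3 Patient 7 Patient 1 Patient 4.
Patient 5: 0→13
Patient 6: 13→33
Patient 2: 33→49

49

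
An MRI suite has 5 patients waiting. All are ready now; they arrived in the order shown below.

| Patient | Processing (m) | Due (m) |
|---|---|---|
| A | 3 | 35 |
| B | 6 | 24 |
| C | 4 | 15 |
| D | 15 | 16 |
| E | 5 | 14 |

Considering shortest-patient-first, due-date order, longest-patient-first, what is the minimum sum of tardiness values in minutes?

SPT (increasing processing time): A C E B D.
A: 0→3, due 35, tardiness 0
C: 3→7, due 15, tardiness 0
E: 7→12, due 14, tardiness 0
B: 12→18, due 24, tardiness 0
D: 18→33, due 16, tardiness 17
Sum = 0+0+0+0+17 = 17.
EDD (increasing due date): E C D B A.
E: 0→5, due 14, tardiness 0
C: 5→9, due 15, tardiness 0
D: 9→24, due 16, tardiness 8
B: 24→30, due 24, tardiness 6
A: 30→33, due 35, tardiness 0
Sum = 0+0+8+6+0 = 14.
LPT (decreasing processing time): D B E C A.
D: 0→15, due 16, tardiness 0
B: 15→21, due 24, tardiness 0
E: 21→26, due 14, tardiness 12
C: 26→30, due 15, tardiness 15
A: 30→33, due 35, tardiness 0
Sum = 0+0+12+15+0 = 27.
SPT 17, EDD 14, LPT 27 → minimum 14.

14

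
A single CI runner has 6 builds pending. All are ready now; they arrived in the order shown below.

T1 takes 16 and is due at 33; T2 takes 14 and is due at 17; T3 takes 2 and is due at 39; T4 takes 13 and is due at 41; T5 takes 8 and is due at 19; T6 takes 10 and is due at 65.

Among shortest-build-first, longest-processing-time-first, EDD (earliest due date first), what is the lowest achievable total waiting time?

112

SPT (increasing processing time): T3 T5 T6 T4 T2 T1.
T3: waits 0, runs 0→2
T5: waits 2, runs 2→10
T6: waits 10, runs 10→20
T4: waits 20, runs 20→33
T2: waits 33, runs 33→47
T1: waits 47, runs 47→63
Sum = 0+2+10+20+33+47 = 112.
LPT (decreasing processing time): T1 T2 T4 T6 T5 T3.
T1: waits 0, runs 0→16
T2: waits 16, runs 16→30
T4: waits 30, runs 30→43
T6: waits 43, runs 43→53
T5: waits 53, runs 53→61
T3: waits 61, runs 61→63
Sum = 0+16+30+43+53+61 = 203.
EDD (increasing due date): T2 T5 T1 T3 T4 T6.
T2: waits 0, runs 0→14
T5: waits 14, runs 14→22
T1: waits 22, runs 22→38
T3: waits 38, runs 38→40
T4: waits 40, runs 40→53
T6: waits 53, runs 53→63
Sum = 0+14+22+38+40+53 = 167.
SPT 112, LPT 203, EDD 167 → minimum 112.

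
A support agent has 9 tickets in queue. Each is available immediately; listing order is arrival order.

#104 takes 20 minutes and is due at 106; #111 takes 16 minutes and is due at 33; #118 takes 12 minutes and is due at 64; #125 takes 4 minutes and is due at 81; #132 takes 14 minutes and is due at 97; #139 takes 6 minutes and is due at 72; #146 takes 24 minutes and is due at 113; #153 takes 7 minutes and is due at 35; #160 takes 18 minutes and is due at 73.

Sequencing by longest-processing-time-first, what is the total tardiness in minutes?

LPT (decreasing processing time): #146 #104 #160 #111 #132 #118 #153 #139 #125.
#146: 0→24, due 113, tardiness 0
#104: 24→44, due 106, tardiness 0
#160: 44→62, due 73, tardiness 0
#111: 62→78, due 33, tardiness 45
#132: 78→92, due 97, tardiness 0
#118: 92→104, due 64, tardiness 40
#153: 104→111, due 35, tardiness 76
#139: 111→117, due 72, tardiness 45
#125: 117→121, due 81, tardiness 40
Sum = 0+0+0+45+0+40+76+45+40 = 246.

246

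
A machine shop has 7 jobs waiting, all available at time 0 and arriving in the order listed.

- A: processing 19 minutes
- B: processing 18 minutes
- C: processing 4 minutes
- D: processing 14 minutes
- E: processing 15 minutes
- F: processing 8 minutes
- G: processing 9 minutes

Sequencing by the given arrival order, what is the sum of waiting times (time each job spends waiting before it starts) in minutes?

300

FIFO (arrival order): A B C D E F G.
A: waits 0, runs 0→19
B: waits 19, runs 19→37
C: waits 37, runs 37→41
D: waits 41, runs 41→55
E: waits 55, runs 55→70
F: waits 70, runs 70→78
G: waits 78, runs 78→87
Sum = 0+19+37+41+55+70+78 = 300.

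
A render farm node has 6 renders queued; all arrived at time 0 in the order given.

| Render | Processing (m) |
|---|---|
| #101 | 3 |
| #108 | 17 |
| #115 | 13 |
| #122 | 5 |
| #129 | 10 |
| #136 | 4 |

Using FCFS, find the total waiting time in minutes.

FIFO (arrival order): #101 #108 #115 #122 #129 #136.
#101: waits 0, runs 0→3
#108: waits 3, runs 3→20
#115: waits 20, runs 20→33
#122: waits 33, runs 33→38
#129: waits 38, runs 38→48
#136: waits 48, runs 48→52
Sum = 0+3+20+33+38+48 = 142.

142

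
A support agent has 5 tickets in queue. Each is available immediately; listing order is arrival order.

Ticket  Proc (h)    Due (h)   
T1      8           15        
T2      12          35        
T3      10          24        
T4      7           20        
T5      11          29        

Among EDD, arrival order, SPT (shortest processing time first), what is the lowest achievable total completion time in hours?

EDD (increasing due date): T1 T4 T3 T5 T2.
T1: 0→8
T4: 8→15
T3: 15→25
T5: 25→36
T2: 36→48
Sum = 8+15+25+36+48 = 132.
FIFO (arrival order): T1 T2 T3 T4 T5.
T1: 0→8
T2: 8→20
T3: 20→30
T4: 30→37
T5: 37→48
Sum = 8+20+30+37+48 = 143.
SPT (increasing processing time): T4 T1 T3 T5 T2.
T4: 0→7
T1: 7→15
T3: 15→25
T5: 25→36
T2: 36→48
Sum = 7+15+25+36+48 = 131.
EDD 132, FIFO 143, SPT 131 → minimum 131.

131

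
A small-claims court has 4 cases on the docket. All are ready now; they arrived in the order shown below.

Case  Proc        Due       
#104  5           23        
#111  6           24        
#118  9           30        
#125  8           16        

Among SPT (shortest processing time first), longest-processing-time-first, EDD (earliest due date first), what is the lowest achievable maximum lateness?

-2

SPT (increasing processing time): #104 #111 #125 #118.
#104: 0→5, due 23, lateness -18
#111: 5→11, due 24, lateness -13
#125: 11→19, due 16, lateness 3
#118: 19→28, due 30, lateness -2
Maximum = 3.
LPT (decreasing processing time): #118 #125 #111 #104.
#118: 0→9, due 30, lateness -21
#125: 9→17, due 16, lateness 1
#111: 17→23, due 24, lateness -1
#104: 23→28, due 23, lateness 5
Maximum = 5.
EDD (increasing due date): #125 #104 #111 #118.
#125: 0→8, due 16, lateness -8
#104: 8→13, due 23, lateness -10
#111: 13→19, due 24, lateness -5
#118: 19→28, due 30, lateness -2
Maximum = -2.
SPT 3, LPT 5, EDD -2 → minimum -2.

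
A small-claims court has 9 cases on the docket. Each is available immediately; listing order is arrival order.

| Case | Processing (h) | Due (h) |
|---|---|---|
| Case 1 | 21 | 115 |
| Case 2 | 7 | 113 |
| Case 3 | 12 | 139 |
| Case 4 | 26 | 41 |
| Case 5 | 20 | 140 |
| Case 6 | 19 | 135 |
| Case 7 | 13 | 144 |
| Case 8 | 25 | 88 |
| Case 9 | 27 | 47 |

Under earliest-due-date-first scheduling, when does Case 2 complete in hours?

85

EDD (increasing due date): Case 4 Case 9 Case 8 Case 2 Case 1 Case 6 Case 3 Case 5 Case 7.
Case 4: 0→26
Case 9: 26→53
Case 8: 53→78
Case 2: 78→85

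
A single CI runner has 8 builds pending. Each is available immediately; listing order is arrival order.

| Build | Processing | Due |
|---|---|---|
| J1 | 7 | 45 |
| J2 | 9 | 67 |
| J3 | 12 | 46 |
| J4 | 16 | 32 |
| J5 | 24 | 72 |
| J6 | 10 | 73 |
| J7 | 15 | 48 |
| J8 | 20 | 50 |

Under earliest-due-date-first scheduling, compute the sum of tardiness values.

105

EDD (increasing due date): J4 J1 J3 J7 J8 J2 J5 J6.
J4: 0→16, due 32, tardiness 0
J1: 16→23, due 45, tardiness 0
J3: 23→35, due 46, tardiness 0
J7: 35→50, due 48, tardiness 2
J8: 50→70, due 50, tardiness 20
J2: 70→79, due 67, tardiness 12
J5: 79→103, due 72, tardiness 31
J6: 103→113, due 73, tardiness 40
Sum = 0+0+0+2+20+12+31+40 = 105.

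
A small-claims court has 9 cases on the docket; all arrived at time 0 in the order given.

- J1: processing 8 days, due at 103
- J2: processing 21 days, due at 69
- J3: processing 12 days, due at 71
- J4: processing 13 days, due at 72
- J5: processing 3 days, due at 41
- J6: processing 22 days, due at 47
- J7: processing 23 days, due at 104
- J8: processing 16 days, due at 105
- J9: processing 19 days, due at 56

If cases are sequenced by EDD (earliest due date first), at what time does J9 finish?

44

EDD (increasing due date): J5 J6 J9 J2 J3 J4 J1 J7 J8.
J5: 0→3
J6: 3→25
J9: 25→44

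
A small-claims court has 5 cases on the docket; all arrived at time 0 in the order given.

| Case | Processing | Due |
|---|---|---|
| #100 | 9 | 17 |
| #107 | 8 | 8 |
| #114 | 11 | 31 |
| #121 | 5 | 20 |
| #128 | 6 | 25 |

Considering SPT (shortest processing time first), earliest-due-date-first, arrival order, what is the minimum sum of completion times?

SPT (increasing processing time): #121 #128 #107 #100 #114.
#121: 0→5
#128: 5→11
#107: 11→19
#100: 19→28
#114: 28→39
Sum = 5+11+19+28+39 = 102.
EDD (increasing due date): #107 #100 #121 #128 #114.
#107: 0→8
#100: 8→17
#121: 17→22
#128: 22→28
#114: 28→39
Sum = 8+17+22+28+39 = 114.
FIFO (arrival order): #100 #107 #114 #121 #128.
#100: 0→9
#107: 9→17
#114: 17→28
#121: 28→33
#128: 33→39
Sum = 9+17+28+33+39 = 126.
SPT 102, EDD 114, FIFO 126 → minimum 102.

102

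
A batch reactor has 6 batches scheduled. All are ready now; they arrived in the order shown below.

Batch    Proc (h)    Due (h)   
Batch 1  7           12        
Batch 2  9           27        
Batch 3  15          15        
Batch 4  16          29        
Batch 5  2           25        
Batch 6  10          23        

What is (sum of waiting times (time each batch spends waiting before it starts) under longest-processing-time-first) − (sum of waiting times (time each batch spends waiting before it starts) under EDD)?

57

LPT (decreasing processing time): Batch 4 Batch 3 Batch 6 Batch 2 Batch 1 Batch 5.
Batch 4: waits 0, runs 0→16
Batch 3: waits 16, runs 16→31
Batch 6: waits 31, runs 31→41
Batch 2: waits 41, runs 41→50
Batch 1: waits 50, runs 50→57
Batch 5: waits 57, runs 57→59
Sum = 0+16+31+41+50+57 = 195.
EDD (increasing due date): Batch 1 Batch 3 Batch 6 Batch 5 Batch 2 Batch 4.
Batch 1: waits 0, runs 0→7
Batch 3: waits 7, runs 7→22
Batch 6: waits 22, runs 22→32
Batch 5: waits 32, runs 32→34
Batch 2: waits 34, runs 34→43
Batch 4: waits 43, runs 43→59
Sum = 0+7+22+32+34+43 = 138.
Difference = 195 − 138 = 57.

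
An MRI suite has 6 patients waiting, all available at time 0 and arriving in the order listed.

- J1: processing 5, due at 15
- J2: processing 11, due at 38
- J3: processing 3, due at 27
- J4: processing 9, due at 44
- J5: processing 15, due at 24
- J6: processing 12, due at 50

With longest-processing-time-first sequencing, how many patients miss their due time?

LPT (decreasing processing time): J5 J6 J2 J4 J1 J3.
J5: 0→15, due 24, tardiness 0
J6: 15→27, due 50, tardiness 0
J2: 27→38, due 38, tardiness 0
J4: 38→47, due 44, tardiness 3
J1: 47→52, due 15, tardiness 37
J3: 52→55, due 27, tardiness 28
Late patients: 3.

3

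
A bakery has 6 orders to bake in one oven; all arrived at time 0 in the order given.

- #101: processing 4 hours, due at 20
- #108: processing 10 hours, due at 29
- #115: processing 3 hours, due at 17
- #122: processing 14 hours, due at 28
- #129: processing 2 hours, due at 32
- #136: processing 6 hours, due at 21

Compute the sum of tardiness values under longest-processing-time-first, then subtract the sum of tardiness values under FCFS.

LPT (decreasing processing time): #122 #108 #136 #101 #115 #129.
#122: 0→14, due 28, tardiness 0
#108: 14→24, due 29, tardiness 0
#136: 24→30, due 21, tardiness 9
#101: 30→34, due 20, tardiness 14
#115: 34→37, due 17, tardiness 20
#129: 37→39, due 32, tardiness 7
Sum = 0+0+9+14+20+7 = 50.
FIFO (arrival order): #101 #108 #115 #122 #129 #136.
#101: 0→4, due 20, tardiness 0
#108: 4→14, due 29, tardiness 0
#115: 14→17, due 17, tardiness 0
#122: 17→31, due 28, tardiness 3
#129: 31→33, due 32, tardiness 1
#136: 33→39, due 21, tardiness 18
Sum = 0+0+0+3+1+18 = 22.
Difference = 50 − 22 = 28.

28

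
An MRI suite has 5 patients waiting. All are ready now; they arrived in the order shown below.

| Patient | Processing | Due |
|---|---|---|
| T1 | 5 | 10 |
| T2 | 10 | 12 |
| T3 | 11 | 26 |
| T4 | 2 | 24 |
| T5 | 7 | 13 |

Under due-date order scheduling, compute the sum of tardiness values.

EDD (increasing due date): T1 T2 T5 T4 T3.
T1: 0→5, due 10, tardiness 0
T2: 5→15, due 12, tardiness 3
T5: 15→22, due 13, tardiness 9
T4: 22→24, due 24, tardiness 0
T3: 24→35, due 26, tardiness 9
Sum = 0+3+9+0+9 = 21.

21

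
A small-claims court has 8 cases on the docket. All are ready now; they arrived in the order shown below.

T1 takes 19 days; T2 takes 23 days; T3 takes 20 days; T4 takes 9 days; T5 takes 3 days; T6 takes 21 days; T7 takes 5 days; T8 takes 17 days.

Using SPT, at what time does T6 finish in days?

94

SPT (increasing processing time): T5 T7 T4 T8 T1 T3 T6 T2.
T5: 0→3
T7: 3→8
T4: 8→17
T8: 17→34
T1: 34→53
T3: 53→73
T6: 73→94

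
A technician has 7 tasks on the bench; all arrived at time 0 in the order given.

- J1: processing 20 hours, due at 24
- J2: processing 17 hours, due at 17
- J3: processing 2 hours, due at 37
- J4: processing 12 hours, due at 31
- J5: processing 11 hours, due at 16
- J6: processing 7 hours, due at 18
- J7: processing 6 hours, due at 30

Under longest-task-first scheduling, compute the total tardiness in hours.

212

LPT (decreasing processing time): J1 J2 J4 J5 J6 J7 J3.
J1: 0→20, due 24, tardiness 0
J2: 20→37, due 17, tardiness 20
J4: 37→49, due 31, tardiness 18
J5: 49→60, due 16, tardiness 44
J6: 60→67, due 18, tardiness 49
J7: 67→73, due 30, tardiness 43
J3: 73→75, due 37, tardiness 38
Sum = 0+20+18+44+49+43+38 = 212.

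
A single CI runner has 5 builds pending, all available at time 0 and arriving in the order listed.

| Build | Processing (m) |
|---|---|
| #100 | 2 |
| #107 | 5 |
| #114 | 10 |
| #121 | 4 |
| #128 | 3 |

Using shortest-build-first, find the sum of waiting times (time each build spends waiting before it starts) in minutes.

30

SPT (increasing processing time): #100 #128 #121 #107 #114.
#100: waits 0, runs 0→2
#128: waits 2, runs 2→5
#121: waits 5, runs 5→9
#107: waits 9, runs 9→14
#114: waits 14, runs 14→24
Sum = 0+2+5+9+14 = 30.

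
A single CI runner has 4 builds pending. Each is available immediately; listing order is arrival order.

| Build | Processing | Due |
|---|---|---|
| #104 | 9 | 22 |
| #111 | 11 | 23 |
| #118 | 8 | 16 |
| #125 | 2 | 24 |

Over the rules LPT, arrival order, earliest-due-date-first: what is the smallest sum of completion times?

LPT (decreasing processing time): #111 #104 #118 #125.
#111: 0→11
#104: 11→20
#118: 20→28
#125: 28→30
Sum = 11+20+28+30 = 89.
FIFO (arrival order): #104 #111 #118 #125.
#104: 0→9
#111: 9→20
#118: 20→28
#125: 28→30
Sum = 9+20+28+30 = 87.
EDD (increasing due date): #118 #104 #111 #125.
#118: 0→8
#104: 8→17
#111: 17→28
#125: 28→30
Sum = 8+17+28+30 = 83.
LPT 89, FIFO 87, EDD 83 → minimum 83.

83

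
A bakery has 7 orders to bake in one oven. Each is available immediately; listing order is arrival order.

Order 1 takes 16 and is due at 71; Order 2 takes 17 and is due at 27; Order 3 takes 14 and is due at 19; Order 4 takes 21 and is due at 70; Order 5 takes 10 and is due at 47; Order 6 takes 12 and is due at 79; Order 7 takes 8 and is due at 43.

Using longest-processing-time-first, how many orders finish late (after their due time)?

5

LPT (decreasing processing time): Order 4 Order 2 Order 1 Order 3 Order 6 Order 5 Order 7.
Order 4: 0→21, due 70, tardiness 0
Order 2: 21→38, due 27, tardiness 11
Order 1: 38→54, due 71, tardiness 0
Order 3: 54→68, due 19, tardiness 49
Order 6: 68→80, due 79, tardiness 1
Order 5: 80→90, due 47, tardiness 43
Order 7: 90→98, due 43, tardiness 55
Late orders: 5.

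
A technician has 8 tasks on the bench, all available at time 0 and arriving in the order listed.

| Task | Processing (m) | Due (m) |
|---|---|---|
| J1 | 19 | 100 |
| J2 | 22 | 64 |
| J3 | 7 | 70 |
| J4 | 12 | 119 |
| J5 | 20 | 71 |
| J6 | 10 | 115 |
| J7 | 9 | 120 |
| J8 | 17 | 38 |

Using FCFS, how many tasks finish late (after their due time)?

2

FIFO (arrival order): J1 J2 J3 J4 J5 J6 J7 J8.
J1: 0→19, due 100, tardiness 0
J2: 19→41, due 64, tardiness 0
J3: 41→48, due 70, tardiness 0
J4: 48→60, due 119, tardiness 0
J5: 60→80, due 71, tardiness 9
J6: 80→90, due 115, tardiness 0
J7: 90→99, due 120, tardiness 0
J8: 99→116, due 38, tardiness 78
Late tasks: 2.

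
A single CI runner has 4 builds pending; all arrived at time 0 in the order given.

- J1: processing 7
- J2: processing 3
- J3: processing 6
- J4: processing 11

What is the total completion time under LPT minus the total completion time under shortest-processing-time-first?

LPT (decreasing processing time): J4 J1 J3 J2.
J4: 0→11
J1: 11→18
J3: 18→24
J2: 24→27
Sum = 11+18+24+27 = 80.
SPT (increasing processing time): J2 J3 J1 J4.
J2: 0→3
J3: 3→9
J1: 9→16
J4: 16→27
Sum = 3+9+16+27 = 55.
Difference = 80 − 55 = 25.

25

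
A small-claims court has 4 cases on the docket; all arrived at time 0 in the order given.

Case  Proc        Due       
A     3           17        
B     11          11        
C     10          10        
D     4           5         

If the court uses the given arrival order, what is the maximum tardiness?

23

FIFO (arrival order): A B C D.
A: 0→3, due 17, tardiness 0
B: 3→14, due 11, tardiness 3
C: 14→24, due 10, tardiness 14
D: 24→28, due 5, tardiness 23
Maximum = 23.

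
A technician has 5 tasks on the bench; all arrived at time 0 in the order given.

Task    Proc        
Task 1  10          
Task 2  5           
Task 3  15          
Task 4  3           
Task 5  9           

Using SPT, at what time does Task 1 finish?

SPT (increasing processing time): Task 4 Task 2 Task 5 Task 1 Task 3.
Task 4: 0→3
Task 2: 3→8
Task 5: 8→17
Task 1: 17→27

27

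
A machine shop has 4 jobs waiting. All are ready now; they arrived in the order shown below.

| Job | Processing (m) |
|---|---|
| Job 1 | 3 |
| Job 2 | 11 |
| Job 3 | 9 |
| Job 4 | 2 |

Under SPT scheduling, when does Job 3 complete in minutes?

SPT (increasing processing time): Job 4 Job 1 Job 3 Job 2.
Job 4: 0→2
Job 1: 2→5
Job 3: 5→14

14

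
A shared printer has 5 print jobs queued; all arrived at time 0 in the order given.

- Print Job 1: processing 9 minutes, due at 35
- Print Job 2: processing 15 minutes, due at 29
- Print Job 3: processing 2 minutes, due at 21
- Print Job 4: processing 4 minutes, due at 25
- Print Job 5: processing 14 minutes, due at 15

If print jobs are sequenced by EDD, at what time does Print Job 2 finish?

35

EDD (increasing due date): Print Job 5 Print Job 3 Print Job 4 Print Job 2 Print Job 1.
Print Job 5: 0→14
Print Job 3: 14→16
Print Job 4: 16→20
Print Job 2: 20→35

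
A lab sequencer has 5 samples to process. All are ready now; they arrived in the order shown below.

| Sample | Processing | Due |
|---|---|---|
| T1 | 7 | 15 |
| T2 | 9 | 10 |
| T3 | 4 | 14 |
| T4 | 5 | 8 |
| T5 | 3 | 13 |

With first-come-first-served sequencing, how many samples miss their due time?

FIFO (arrival order): T1 T2 T3 T4 T5.
T1: 0→7, due 15, tardiness 0
T2: 7→16, due 10, tardiness 6
T3: 16→20, due 14, tardiness 6
T4: 20→25, due 8, tardiness 17
T5: 25→28, due 13, tardiness 15
Late samples: 4.

4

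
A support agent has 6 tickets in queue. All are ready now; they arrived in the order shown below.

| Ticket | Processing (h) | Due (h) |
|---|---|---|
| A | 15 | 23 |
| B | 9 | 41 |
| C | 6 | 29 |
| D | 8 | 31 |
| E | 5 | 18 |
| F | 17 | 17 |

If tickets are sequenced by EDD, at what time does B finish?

60

EDD (increasing due date): F E A C D B.
F: 0→17
E: 17→22
A: 22→37
C: 37→43
D: 43→51
B: 51→60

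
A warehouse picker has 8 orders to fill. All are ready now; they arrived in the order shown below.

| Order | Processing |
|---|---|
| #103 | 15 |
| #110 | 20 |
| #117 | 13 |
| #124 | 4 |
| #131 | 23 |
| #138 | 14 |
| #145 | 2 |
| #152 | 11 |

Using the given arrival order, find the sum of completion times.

FIFO (arrival order): #103 #110 #117 #124 #131 #138 #145 #152.
#103: 0→15
#110: 15→35
#117: 35→48
#124: 48→52
#131: 52→75
#138: 75→89
#145: 89→91
#152: 91→102
Sum = 15+35+48+52+75+89+91+102 = 507.

507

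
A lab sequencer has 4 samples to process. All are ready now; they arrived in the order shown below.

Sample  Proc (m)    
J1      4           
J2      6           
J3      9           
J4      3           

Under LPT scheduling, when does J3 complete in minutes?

9

LPT (decreasing processing time): J3 J2 J1 J4.
J3: 0→9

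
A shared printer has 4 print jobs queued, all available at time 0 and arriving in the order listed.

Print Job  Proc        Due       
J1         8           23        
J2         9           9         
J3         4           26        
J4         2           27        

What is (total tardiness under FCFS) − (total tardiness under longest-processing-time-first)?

8

FIFO (arrival order): J1 J2 J3 J4.
J1: 0→8, due 23, tardiness 0
J2: 8→17, due 9, tardiness 8
J3: 17→21, due 26, tardiness 0
J4: 21→23, due 27, tardiness 0
Sum = 0+8+0+0 = 8.
LPT (decreasing processing time): J2 J1 J3 J4.
J2: 0→9, due 9, tardiness 0
J1: 9→17, due 23, tardiness 0
J3: 17→21, due 26, tardiness 0
J4: 21→23, due 27, tardiness 0
Sum = 0+0+0+0 = 0.
Difference = 8 − 0 = 8.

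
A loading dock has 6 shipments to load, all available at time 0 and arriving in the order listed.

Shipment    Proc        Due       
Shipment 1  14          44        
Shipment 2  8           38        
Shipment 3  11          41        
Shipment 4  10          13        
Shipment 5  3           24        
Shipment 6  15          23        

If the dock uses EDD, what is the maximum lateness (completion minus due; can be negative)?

17

EDD (increasing due date): Shipment 4 Shipment 6 Shipment 5 Shipment 2 Shipment 3 Shipment 1.
Shipment 4: 0→10, due 13, lateness -3
Shipment 6: 10→25, due 23, lateness 2
Shipment 5: 25→28, due 24, lateness 4
Shipment 2: 28→36, due 38, lateness -2
Shipment 3: 36→47, due 41, lateness 6
Shipment 1: 47→61, due 44, lateness 17
Maximum = 17.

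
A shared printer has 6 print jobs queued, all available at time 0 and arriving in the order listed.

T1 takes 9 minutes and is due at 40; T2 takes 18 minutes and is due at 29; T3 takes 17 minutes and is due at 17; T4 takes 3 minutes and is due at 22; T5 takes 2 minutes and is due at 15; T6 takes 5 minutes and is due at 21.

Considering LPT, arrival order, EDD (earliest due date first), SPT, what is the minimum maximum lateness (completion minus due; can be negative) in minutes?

LPT (decreasing processing time): T2 T3 T1 T6 T4 T5.
T2: 0→18, due 29, lateness -11
T3: 18→35, due 17, lateness 18
T1: 35→44, due 40, lateness 4
T6: 44→49, due 21, lateness 28
T4: 49→52, due 22, lateness 30
T5: 52→54, due 15, lateness 39
Maximum = 39.
FIFO (arrival order): T1 T2 T3 T4 T5 T6.
T1: 0→9, due 40, lateness -31
T2: 9→27, due 29, lateness -2
T3: 27→44, due 17, lateness 27
T4: 44→47, due 22, lateness 25
T5: 47→49, due 15, lateness 34
T6: 49→54, due 21, lateness 33
Maximum = 34.
EDD (increasing due date): T5 T3 T6 T4 T2 T1.
T5: 0→2, due 15, lateness -13
T3: 2→19, due 17, lateness 2
T6: 19→24, due 21, lateness 3
T4: 24→27, due 22, lateness 5
T2: 27→45, due 29, lateness 16
T1: 45→54, due 40, lateness 14
Maximum = 16.
SPT (increasing processing time): T5 T4 T6 T1 T3 T2.
T5: 0→2, due 15, lateness -13
T4: 2→5, due 22, lateness -17
T6: 5→10, due 21, lateness -11
T1: 10→19, due 40, lateness -21
T3: 19→36, due 17, lateness 19
T2: 36→54, due 29, lateness 25
Maximum = 25.
LPT 39, FIFO 34, EDD 16, SPT 25 → minimum 16.

16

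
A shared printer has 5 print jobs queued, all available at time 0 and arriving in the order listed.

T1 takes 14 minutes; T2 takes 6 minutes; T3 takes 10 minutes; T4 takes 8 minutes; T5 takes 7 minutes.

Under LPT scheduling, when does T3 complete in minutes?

LPT (decreasing processing time): T1 T3 T4 T5 T2.
T1: 0→14
T3: 14→24

24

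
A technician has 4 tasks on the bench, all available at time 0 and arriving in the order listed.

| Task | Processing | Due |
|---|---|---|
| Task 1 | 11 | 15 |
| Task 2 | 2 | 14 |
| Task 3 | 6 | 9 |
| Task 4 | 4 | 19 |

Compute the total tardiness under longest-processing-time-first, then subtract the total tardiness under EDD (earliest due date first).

LPT (decreasing processing time): Task 1 Task 3 Task 4 Task 2.
Task 1: 0→11, due 15, tardiness 0
Task 3: 11→17, due 9, tardiness 8
Task 4: 17→21, due 19, tardiness 2
Task 2: 21→23, due 14, tardiness 9
Sum = 0+8+2+9 = 19.
EDD (increasing due date): Task 3 Task 2 Task 1 Task 4.
Task 3: 0→6, due 9, tardiness 0
Task 2: 6→8, due 14, tardiness 0
Task 1: 8→19, due 15, tardiness 4
Task 4: 19→23, due 19, tardiness 4
Sum = 0+0+4+4 = 8.
Difference = 19 − 8 = 11.

11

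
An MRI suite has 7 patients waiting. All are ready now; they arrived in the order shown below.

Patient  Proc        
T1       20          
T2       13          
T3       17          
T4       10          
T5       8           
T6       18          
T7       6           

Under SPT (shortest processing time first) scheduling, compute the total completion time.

SPT (increasing processing time): T7 T5 T4 T2 T3 T6 T1.
T7: 0→6
T5: 6→14
T4: 14→24
T2: 24→37
T3: 37→54
T6: 54→72
T1: 72→92
Sum = 6+14+24+37+54+72+92 = 299.

299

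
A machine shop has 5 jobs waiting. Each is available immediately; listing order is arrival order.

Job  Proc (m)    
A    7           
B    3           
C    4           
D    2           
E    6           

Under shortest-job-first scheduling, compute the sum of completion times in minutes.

53

SPT (increasing processing time): D B C E A.
D: 0→2
B: 2→5
C: 5→9
E: 9→15
A: 15→22
Sum = 2+5+9+15+22 = 53.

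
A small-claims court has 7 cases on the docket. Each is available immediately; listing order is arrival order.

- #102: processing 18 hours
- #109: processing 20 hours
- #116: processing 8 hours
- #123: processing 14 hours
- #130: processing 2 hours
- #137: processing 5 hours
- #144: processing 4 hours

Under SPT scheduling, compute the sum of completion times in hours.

193

SPT (increasing processing time): #130 #144 #137 #116 #123 #102 #109.
#130: 0→2
#144: 2→6
#137: 6→11
#116: 11→19
#123: 19→33
#102: 33→51
#109: 51→71
Sum = 2+6+11+19+33+51+71 = 193.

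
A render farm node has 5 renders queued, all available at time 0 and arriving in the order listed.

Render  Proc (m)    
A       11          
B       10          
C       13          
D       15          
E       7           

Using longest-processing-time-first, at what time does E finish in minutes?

LPT (decreasing processing time): D C A B E.
D: 0→15
C: 15→28
A: 28→39
B: 39→49
E: 49→56

56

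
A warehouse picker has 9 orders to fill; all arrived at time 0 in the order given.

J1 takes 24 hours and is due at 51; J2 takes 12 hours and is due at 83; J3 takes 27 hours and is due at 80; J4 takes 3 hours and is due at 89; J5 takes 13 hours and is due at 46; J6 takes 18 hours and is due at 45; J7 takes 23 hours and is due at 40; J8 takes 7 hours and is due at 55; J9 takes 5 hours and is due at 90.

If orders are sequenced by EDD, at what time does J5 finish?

54

EDD (increasing due date): J7 J6 J5 J1 J8 J3 J2 J4 J9.
J7: 0→23
J6: 23→41
J5: 41→54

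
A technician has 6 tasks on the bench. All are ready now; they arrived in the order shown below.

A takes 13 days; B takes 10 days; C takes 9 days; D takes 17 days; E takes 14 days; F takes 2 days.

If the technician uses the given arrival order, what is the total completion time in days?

FIFO (arrival order): A B C D E F.
A: 0→13
B: 13→23
C: 23→32
D: 32→49
E: 49→63
F: 63→65
Sum = 13+23+32+49+63+65 = 245.

245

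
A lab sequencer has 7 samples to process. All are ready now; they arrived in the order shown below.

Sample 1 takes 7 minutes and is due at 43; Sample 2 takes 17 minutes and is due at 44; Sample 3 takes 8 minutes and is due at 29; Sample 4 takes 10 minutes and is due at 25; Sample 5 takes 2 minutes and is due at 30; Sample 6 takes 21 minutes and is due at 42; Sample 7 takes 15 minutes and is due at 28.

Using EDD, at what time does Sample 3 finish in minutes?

33

EDD (increasing due date): Sample 4 Sample 7 Sample 3 Sample 5 Sample 6 Sample 1 Sample 2.
Sample 4: 0→10
Sample 7: 10→25
Sample 3: 25→33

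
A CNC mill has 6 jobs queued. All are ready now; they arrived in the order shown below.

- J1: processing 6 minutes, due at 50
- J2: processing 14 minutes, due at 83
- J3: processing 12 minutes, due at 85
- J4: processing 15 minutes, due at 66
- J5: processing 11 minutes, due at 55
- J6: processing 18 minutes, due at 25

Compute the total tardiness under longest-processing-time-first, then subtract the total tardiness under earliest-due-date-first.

LPT (decreasing processing time): J6 J4 J2 J3 J5 J1.
J6: 0→18, due 25, tardiness 0
J4: 18→33, due 66, tardiness 0
J2: 33→47, due 83, tardiness 0
J3: 47→59, due 85, tardiness 0
J5: 59→70, due 55, tardiness 15
J1: 70→76, due 50, tardiness 26
Sum = 0+0+0+0+15+26 = 41.
EDD (increasing due date): J6 J1 J5 J4 J2 J3.
J6: 0→18, due 25, tardiness 0
J1: 18→24, due 50, tardiness 0
J5: 24→35, due 55, tardiness 0
J4: 35→50, due 66, tardiness 0
J2: 50→64, due 83, tardiness 0
J3: 64→76, due 85, tardiness 0
Sum = 0+0+0+0+0+0 = 0.
Difference = 41 − 0 = 41.

41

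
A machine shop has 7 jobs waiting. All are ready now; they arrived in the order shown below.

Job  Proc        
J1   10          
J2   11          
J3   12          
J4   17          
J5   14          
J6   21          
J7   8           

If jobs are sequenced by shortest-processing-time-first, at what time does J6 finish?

SPT (increasing processing time): J7 J1 J2 J3 J5 J4 J6.
J7: 0→8
J1: 8→18
J2: 18→29
J3: 29→41
J5: 41→55
J4: 55→72
J6: 72→93

93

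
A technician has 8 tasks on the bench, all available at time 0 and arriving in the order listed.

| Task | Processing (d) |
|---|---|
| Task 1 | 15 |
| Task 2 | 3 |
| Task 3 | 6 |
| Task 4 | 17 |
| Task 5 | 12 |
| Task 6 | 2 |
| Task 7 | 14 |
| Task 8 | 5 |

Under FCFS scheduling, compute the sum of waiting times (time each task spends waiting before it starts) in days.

275

FIFO (arrival order): Task 1 Task 2 Task 3 Task 4 Task 5 Task 6 Task 7 Task 8.
Task 1: waits 0, runs 0→15
Task 2: waits 15, runs 15→18
Task 3: waits 18, runs 18→24
Task 4: waits 24, runs 24→41
Task 5: waits 41, runs 41→53
Task 6: waits 53, runs 53→55
Task 7: waits 55, runs 55→69
Task 8: waits 69, runs 69→74
Sum = 0+15+18+24+41+53+55+69 = 275.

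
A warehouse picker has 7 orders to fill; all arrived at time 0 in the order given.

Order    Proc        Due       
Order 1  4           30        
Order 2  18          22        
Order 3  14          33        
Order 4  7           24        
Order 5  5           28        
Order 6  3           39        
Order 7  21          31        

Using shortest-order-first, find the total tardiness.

70

SPT (increasing processing time): Order 6 Order 1 Order 5 Order 4 Order 3 Order 2 Order 7.
Order 6: 0→3, due 39, tardiness 0
Order 1: 3→7, due 30, tardiness 0
Order 5: 7→12, due 28, tardiness 0
Order 4: 12→19, due 24, tardiness 0
Order 3: 19→33, due 33, tardiness 0
Order 2: 33→51, due 22, tardiness 29
Order 7: 51→72, due 31, tardiness 41
Sum = 0+0+0+0+0+29+41 = 70.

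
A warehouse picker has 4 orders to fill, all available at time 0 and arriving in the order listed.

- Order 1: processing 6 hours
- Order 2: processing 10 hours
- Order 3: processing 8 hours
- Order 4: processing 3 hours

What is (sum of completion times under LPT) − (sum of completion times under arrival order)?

LPT (decreasing processing time): Order 2 Order 3 Order 1 Order 4.
Order 2: 0→10
Order 3: 10→18
Order 1: 18→24
Order 4: 24→27
Sum = 10+18+24+27 = 79.
FIFO (arrival order): Order 1 Order 2 Order 3 Order 4.
Order 1: 0→6
Order 2: 6→16
Order 3: 16→24
Order 4: 24→27
Sum = 6+16+24+27 = 73.
Difference = 79 − 73 = 6.

6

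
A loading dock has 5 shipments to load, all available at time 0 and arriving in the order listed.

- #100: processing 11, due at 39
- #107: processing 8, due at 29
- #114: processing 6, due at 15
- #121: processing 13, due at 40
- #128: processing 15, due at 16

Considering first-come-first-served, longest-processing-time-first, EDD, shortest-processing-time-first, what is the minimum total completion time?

136

FIFO (arrival order): #100 #107 #114 #121 #128.
#100: 0→11
#107: 11→19
#114: 19→25
#121: 25→38
#128: 38→53
Sum = 11+19+25+38+53 = 146.
LPT (decreasing processing time): #128 #121 #100 #107 #114.
#128: 0→15
#121: 15→28
#100: 28→39
#107: 39→47
#114: 47→53
Sum = 15+28+39+47+53 = 182.
EDD (increasing due date): #114 #128 #107 #100 #121.
#114: 0→6
#128: 6→21
#107: 21→29
#100: 29→40
#121: 40→53
Sum = 6+21+29+40+53 = 149.
SPT (increasing processing time): #114 #107 #100 #121 #128.
#114: 0→6
#107: 6→14
#100: 14→25
#121: 25→38
#128: 38→53
Sum = 6+14+25+38+53 = 136.
FIFO 146, LPT 182, EDD 149, SPT 136 → minimum 136.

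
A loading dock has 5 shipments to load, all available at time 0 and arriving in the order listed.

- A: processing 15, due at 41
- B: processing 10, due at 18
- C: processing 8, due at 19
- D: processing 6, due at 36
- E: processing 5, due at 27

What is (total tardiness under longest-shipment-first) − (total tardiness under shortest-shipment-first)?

27

LPT (decreasing processing time): A B C D E.
A: 0→15, due 41, tardiness 0
B: 15→25, due 18, tardiness 7
C: 25→33, due 19, tardiness 14
D: 33→39, due 36, tardiness 3
E: 39→44, due 27, tardiness 17
Sum = 0+7+14+3+17 = 41.
SPT (increasing processing time): E D C B A.
E: 0→5, due 27, tardiness 0
D: 5→11, due 36, tardiness 0
C: 11→19, due 19, tardiness 0
B: 19→29, due 18, tardiness 11
A: 29→44, due 41, tardiness 3
Sum = 0+0+0+11+3 = 14.
Difference = 41 − 14 = 27.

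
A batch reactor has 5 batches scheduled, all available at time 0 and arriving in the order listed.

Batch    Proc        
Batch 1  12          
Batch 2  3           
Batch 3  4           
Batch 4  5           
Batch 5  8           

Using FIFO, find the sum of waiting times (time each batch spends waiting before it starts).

70

FIFO (arrival order): Batch 1 Batch 2 Batch 3 Batch 4 Batch 5.
Batch 1: waits 0, runs 0→12
Batch 2: waits 12, runs 12→15
Batch 3: waits 15, runs 15→19
Batch 4: waits 19, runs 19→24
Batch 5: waits 24, runs 24→32
Sum = 0+12+15+19+24 = 70.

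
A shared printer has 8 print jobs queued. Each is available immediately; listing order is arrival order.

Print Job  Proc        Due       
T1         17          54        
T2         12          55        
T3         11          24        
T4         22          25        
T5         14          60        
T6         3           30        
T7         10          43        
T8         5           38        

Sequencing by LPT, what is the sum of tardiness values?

LPT (decreasing processing time): T4 T1 T5 T2 T3 T7 T8 T6.
T4: 0→22, due 25, tardiness 0
T1: 22→39, due 54, tardiness 0
T5: 39→53, due 60, tardiness 0
T2: 53→65, due 55, tardiness 10
T3: 65→76, due 24, tardiness 52
T7: 76→86, due 43, tardiness 43
T8: 86→91, due 38, tardiness 53
T6: 91→94, due 30, tardiness 64
Sum = 0+0+0+10+52+43+53+64 = 222.

222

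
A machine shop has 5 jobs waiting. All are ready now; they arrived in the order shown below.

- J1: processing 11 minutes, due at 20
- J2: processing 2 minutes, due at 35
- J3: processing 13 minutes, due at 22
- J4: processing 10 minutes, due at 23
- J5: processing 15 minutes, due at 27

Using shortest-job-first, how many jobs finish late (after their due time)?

3

SPT (increasing processing time): J2 J4 J1 J3 J5.
J2: 0→2, due 35, tardiness 0
J4: 2→12, due 23, tardiness 0
J1: 12→23, due 20, tardiness 3
J3: 23→36, due 22, tardiness 14
J5: 36→51, due 27, tardiness 24
Late jobs: 3.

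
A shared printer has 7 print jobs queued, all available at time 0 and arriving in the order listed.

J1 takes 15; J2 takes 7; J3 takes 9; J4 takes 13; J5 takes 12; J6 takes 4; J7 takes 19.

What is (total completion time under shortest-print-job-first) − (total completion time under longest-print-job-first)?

-130

SPT (increasing processing time): J6 J2 J3 J5 J4 J1 J7.
J6: 0→4
J2: 4→11
J3: 11→20
J5: 20→32
J4: 32→45
J1: 45→60
J7: 60→79
Sum = 4+11+20+32+45+60+79 = 251.
LPT (decreasing processing time): J7 J1 J4 J5 J3 J2 J6.
J7: 0→19
J1: 19→34
J4: 34→47
J5: 47→59
J3: 59→68
J2: 68→75
J6: 75→79
Sum = 19+34+47+59+68+75+79 = 381.
Difference = 251 − 381 = -130.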